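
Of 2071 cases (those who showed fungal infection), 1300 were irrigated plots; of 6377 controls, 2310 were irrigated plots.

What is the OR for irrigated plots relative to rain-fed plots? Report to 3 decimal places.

OR = (1300 × 4067) / (2310 × 771) = 5287100/1781010 ≈ 2.969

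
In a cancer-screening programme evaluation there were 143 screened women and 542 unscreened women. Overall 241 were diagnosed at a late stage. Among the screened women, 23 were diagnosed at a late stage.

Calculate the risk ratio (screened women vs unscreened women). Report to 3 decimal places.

RR ≈ 0.400

screened women without the outcome: 143 − 23 = 120
unscreened women with the outcome: 241 − 23 = 218
unscreened women without the outcome: 542 − 218 = 324
risk, screened women = 23/143 = 0.1608
risk, unscreened women = 218/542 = 0.4022
RR = 0.1608 / 0.4022 = 0.400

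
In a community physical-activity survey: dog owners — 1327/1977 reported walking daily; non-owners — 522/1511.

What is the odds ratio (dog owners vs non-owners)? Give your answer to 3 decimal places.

OR = (1327 × 989) / (650 × 522) = 1312403/339300 ≈ 3.868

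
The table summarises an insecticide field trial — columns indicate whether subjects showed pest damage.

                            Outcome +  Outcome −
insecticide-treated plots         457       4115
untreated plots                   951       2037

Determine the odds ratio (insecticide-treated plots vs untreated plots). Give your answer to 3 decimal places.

OR = (457 × 2037) / (4115 × 951) = 930909/3913365 ≈ 0.238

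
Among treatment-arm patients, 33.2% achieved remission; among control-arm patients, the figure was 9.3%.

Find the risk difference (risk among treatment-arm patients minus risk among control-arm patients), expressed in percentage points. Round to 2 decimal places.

risk difference = 0.3320 − 0.0930 = 0.2390 → 23.90 percentage points

RD ≈ 23.90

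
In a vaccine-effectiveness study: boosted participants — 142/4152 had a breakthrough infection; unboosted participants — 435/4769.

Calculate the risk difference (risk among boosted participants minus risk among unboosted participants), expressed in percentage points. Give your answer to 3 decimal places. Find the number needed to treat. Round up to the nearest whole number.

risk, boosted participants = 142/4152 = 0.03420
risk, unboosted participants = 435/4769 = 0.09121
risk difference = 0.03420 − 0.09121 = -0.05701 → -5.701 percentage points
absolute risk difference = 0.057014
1 / 0.057014 = 17.540 → round up → 18

RD = -5.701; NNT = 18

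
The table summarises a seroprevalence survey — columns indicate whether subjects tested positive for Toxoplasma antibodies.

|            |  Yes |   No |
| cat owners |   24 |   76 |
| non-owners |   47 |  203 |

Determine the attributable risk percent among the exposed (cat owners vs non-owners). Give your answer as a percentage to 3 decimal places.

21.667%

risk, cat owners = 24/100 = 0.2400
risk, non-owners = 47/250 = 0.1880
AR% = (0.2400 − 0.1880) / 0.2400 = 0.2167 → 21.667%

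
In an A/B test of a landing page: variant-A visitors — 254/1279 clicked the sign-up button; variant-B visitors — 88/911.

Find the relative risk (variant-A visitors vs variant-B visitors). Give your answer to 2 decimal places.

risk, variant-A visitors = 254/1279 = 0.1986
risk, variant-B visitors = 88/911 = 0.0966
RR = 0.1986 / 0.0966 = 2.06

RR = 2.06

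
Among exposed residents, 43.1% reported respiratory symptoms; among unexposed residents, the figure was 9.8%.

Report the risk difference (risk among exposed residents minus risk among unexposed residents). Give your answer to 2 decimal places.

risk difference = 0.4310 − 0.0980 = 0.33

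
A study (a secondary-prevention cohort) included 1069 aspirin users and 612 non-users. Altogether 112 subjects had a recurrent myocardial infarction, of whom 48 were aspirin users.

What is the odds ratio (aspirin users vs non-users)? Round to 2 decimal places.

0.40

aspirin users without the outcome: 1069 − 48 = 1021
non-users with the outcome: 112 − 48 = 64
non-users without the outcome: 612 − 64 = 548
odds, aspirin users = 48/1021 = 0.04701
odds, non-users = 64/548 = 0.11679
OR = 0.04701 / 0.11679 = 0.40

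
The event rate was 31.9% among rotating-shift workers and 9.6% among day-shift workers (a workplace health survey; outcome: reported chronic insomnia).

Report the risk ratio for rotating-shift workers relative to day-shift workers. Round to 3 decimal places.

RR = 0.3190 / 0.0960 = 3.323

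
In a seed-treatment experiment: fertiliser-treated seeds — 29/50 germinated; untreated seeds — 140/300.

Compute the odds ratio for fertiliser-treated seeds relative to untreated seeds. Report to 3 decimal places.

OR = (29 × 160) / (21 × 140) = 4640/2940 ≈ 1.578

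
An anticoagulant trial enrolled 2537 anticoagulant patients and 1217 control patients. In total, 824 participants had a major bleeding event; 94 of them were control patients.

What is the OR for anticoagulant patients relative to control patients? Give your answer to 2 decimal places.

4.83

anticoagulant patients with the outcome: 824 − 94 = 730
anticoagulant patients without the outcome: 2537 − 730 = 1807
control patients without the outcome: 1217 − 94 = 1123
OR = (730 × 1123) / (1807 × 94) = 819790/169858 ≈ 4.83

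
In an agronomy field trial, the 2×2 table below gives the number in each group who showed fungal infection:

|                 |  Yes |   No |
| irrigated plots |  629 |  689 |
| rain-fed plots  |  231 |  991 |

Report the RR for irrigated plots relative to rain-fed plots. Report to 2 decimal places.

2.52

risk, irrigated plots = 629/1318 = 0.4772
risk, rain-fed plots = 231/1222 = 0.1890
RR = 0.4772 / 0.1890 = 2.52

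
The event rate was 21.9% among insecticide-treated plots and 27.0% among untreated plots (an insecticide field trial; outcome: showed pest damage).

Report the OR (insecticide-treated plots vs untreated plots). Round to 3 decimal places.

0.758

odds, insecticide-treated plots = 0.2190/0.7810 = 0.2804
odds, untreated plots = 0.2700/0.7300 = 0.3699
OR = 0.2804 / 0.3699 = 0.758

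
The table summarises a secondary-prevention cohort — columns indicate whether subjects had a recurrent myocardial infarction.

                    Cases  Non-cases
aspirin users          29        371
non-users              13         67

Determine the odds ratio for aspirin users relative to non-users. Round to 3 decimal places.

odds, aspirin users = 29/371 = 0.0782
odds, non-users = 13/67 = 0.1940
OR = 0.0782 / 0.1940 = 0.403

0.403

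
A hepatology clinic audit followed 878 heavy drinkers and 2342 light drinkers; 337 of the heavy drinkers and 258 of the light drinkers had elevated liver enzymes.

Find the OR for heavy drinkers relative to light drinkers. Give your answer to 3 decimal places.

OR = (337 × 2084) / (541 × 258) = 702308/139578 ≈ 5.032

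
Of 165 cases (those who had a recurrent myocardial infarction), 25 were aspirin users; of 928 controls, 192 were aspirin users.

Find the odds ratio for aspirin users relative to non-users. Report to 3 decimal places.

OR = (25 × 736) / (192 × 140) = 18400/26880 ≈ 0.685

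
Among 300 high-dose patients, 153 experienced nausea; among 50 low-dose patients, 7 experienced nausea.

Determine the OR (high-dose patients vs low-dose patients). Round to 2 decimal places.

OR = (153 × 43) / (147 × 7) = 6579/1029 ≈ 6.39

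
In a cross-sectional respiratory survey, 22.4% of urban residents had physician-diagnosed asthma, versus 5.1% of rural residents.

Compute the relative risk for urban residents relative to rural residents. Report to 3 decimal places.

RR = 0.2240 / 0.0510 = 4.392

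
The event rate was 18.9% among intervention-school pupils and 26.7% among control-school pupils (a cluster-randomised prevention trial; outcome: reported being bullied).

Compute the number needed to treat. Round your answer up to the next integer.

absolute risk difference = 0.078000
1 / 0.078000 = 12.821 → round up → 13

NNT ≈ 13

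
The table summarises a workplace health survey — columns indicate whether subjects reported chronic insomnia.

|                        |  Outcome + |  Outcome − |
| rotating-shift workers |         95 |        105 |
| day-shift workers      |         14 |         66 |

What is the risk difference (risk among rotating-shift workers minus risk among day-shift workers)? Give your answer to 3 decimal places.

0.300

risk, rotating-shift workers = 95/200 = 0.4750
risk, day-shift workers = 14/80 = 0.1750
risk difference = 0.4750 − 0.1750 = 0.300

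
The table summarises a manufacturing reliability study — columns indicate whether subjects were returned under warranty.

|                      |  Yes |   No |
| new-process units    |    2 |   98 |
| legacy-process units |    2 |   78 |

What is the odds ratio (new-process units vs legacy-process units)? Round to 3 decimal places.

odds, new-process units = 2/98 = 0.02041
odds, legacy-process units = 2/78 = 0.02564
OR = 0.02041 / 0.02564 = 0.796

OR = 0.796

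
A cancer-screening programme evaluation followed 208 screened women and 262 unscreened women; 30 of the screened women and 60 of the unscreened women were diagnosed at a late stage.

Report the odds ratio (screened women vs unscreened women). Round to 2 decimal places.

0.57

odds, screened women = 30/178 = 0.1685
odds, unscreened women = 60/202 = 0.2970
OR = 0.1685 / 0.2970 = 0.57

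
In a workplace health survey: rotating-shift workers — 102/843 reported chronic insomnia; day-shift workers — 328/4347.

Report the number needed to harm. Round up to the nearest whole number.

risk, rotating-shift workers = 102/843 = 0.120996
risk, day-shift workers = 328/4347 = 0.075454
absolute risk difference = 0.045542
1 / 0.045542 = 21.958 → round up → 22

22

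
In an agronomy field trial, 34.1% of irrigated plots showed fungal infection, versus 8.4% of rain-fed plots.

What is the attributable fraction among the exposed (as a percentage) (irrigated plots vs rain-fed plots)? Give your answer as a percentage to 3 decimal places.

AR% = (0.3410 − 0.0840) / 0.3410 = 0.7537 → 75.367%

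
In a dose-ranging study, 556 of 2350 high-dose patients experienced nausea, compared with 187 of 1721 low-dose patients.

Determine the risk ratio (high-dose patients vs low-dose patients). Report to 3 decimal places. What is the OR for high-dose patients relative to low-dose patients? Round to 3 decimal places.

RR = 2.177; OR = 2.542

risk, high-dose patients = 556/2350 = 0.2366
risk, low-dose patients = 187/1721 = 0.1087
RR = 0.2366 / 0.1087 = 2.177
OR = (556 × 1534) / (1794 × 187) = 852904/335478 ≈ 2.542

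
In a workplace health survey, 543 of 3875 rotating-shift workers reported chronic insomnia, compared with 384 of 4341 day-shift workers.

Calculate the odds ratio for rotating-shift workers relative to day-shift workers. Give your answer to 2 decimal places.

1.68

odds, rotating-shift workers = 543/3332 = 0.1630
odds, day-shift workers = 384/3957 = 0.0970
OR = 0.1630 / 0.0970 = 1.68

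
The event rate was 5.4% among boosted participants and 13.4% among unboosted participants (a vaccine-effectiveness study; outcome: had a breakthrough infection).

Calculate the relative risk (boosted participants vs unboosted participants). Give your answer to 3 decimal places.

RR = 0.0540 / 0.1340 = 0.403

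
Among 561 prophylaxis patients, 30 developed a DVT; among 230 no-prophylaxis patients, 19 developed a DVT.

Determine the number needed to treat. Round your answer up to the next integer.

NNT: 35

risk, prophylaxis patients = 30/561 = 0.053476
risk, no-prophylaxis patients = 19/230 = 0.082609
absolute risk difference = 0.029133
1 / 0.029133 = 34.325 → round up → 35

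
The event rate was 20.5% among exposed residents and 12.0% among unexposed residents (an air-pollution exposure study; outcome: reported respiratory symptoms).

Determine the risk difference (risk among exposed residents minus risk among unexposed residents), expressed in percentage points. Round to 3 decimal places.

8.500

risk difference = 0.2050 − 0.1200 = 0.0850 → 8.500 percentage points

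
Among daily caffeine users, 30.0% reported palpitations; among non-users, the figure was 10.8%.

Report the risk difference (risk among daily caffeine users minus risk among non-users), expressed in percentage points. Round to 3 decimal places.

19.200

risk difference = 0.3000 − 0.1080 = 0.1920 → 19.200 percentage points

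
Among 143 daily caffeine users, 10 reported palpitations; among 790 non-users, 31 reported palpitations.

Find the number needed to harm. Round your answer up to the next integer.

NNH: 33

risk, daily caffeine users = 10/143 = 0.069930
risk, non-users = 31/790 = 0.039241
absolute risk difference = 0.030690
1 / 0.030690 = 32.584 → round up → 33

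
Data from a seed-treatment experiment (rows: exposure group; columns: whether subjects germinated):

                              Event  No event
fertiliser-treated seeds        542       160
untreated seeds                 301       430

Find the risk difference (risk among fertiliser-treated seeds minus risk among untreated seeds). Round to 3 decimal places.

risk, fertiliser-treated seeds = 542/702 = 0.7721
risk, untreated seeds = 301/731 = 0.4118
risk difference = 0.7721 − 0.4118 = 0.360

0.360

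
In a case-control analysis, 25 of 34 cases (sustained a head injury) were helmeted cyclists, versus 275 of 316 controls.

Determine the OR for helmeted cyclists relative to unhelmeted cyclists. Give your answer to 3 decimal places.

odds, helmeted cyclists = 25/275 = 0.0909
odds, unhelmeted cyclists = 9/41 = 0.2195
OR = 0.0909 / 0.2195 = 0.414

0.414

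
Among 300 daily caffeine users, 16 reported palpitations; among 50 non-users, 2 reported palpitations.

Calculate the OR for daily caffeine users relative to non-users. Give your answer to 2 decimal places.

OR = (16 × 48) / (284 × 2) = 768/568 ≈ 1.35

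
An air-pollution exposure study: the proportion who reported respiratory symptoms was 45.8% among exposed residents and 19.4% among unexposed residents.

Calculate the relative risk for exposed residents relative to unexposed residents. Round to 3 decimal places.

RR = 0.4580 / 0.1940 = 2.361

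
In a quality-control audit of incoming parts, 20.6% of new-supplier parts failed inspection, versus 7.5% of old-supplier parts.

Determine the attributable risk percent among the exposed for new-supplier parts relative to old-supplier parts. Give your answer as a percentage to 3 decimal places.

AR% = (0.2060 − 0.0750) / 0.2060 = 0.6359 → 63.592%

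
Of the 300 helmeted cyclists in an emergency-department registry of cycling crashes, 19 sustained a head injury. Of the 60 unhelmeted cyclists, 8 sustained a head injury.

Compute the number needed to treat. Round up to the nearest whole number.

risk, helmeted cyclists = 19/300 = 0.063333
risk, unhelmeted cyclists = 8/60 = 0.133333
absolute risk difference = 0.070000
1 / 0.070000 = 14.286 → round up → 15

NNT: 15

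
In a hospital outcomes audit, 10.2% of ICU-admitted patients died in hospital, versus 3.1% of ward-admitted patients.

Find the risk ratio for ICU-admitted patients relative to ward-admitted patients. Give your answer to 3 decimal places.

RR = 0.10200 / 0.03100 = 3.290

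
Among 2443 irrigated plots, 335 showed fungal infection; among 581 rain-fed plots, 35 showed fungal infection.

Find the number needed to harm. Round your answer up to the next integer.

NNH: 14

risk, irrigated plots = 335/2443 = 0.137126
risk, rain-fed plots = 35/581 = 0.060241
absolute risk difference = 0.076886
1 / 0.076886 = 13.006 → round up → 14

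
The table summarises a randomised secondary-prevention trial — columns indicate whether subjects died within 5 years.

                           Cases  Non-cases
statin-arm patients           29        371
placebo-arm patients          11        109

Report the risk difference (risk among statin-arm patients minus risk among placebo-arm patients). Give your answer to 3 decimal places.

-0.019

risk, statin-arm patients = 29/400 = 0.0725
risk, placebo-arm patients = 11/120 = 0.0917
risk difference = 0.0725 − 0.0917 = -0.019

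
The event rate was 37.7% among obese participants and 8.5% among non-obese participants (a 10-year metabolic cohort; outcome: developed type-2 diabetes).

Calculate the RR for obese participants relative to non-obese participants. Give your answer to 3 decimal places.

RR = 0.3770 / 0.0850 = 4.435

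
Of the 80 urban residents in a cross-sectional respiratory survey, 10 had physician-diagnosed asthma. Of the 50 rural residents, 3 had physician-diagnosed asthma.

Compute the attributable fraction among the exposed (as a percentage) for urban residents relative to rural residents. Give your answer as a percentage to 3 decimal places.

52.000%

risk, urban residents = 10/80 = 0.1250
risk, rural residents = 3/50 = 0.0600
AR% = (0.1250 − 0.0600) / 0.1250 = 0.5200 → 52.000%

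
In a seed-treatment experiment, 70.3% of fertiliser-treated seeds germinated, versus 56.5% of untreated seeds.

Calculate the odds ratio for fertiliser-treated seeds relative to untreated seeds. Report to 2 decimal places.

odds, fertiliser-treated seeds = 0.7030/0.2970 = 2.3670
odds, untreated seeds = 0.5650/0.4350 = 1.2989
OR = 2.3670 / 1.2989 = 1.82

1.82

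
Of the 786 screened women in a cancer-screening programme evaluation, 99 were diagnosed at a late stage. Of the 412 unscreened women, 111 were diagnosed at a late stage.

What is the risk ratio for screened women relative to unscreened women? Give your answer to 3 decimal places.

0.468

risk, screened women = 99/786 = 0.1260
risk, unscreened women = 111/412 = 0.2694
RR = 0.1260 / 0.2694 = 0.468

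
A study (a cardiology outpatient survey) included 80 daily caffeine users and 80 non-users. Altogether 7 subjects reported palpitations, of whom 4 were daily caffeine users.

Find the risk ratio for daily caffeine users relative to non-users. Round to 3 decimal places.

daily caffeine users without the outcome: 80 − 4 = 76
non-users with the outcome: 7 − 4 = 3
non-users without the outcome: 80 − 3 = 77
risk, daily caffeine users = 4/80 = 0.05000
risk, non-users = 3/80 = 0.03750
RR = 0.05000 / 0.03750 = 1.333

1.333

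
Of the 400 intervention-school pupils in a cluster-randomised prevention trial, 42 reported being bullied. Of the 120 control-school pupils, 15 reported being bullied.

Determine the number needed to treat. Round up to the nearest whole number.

risk, intervention-school pupils = 42/400 = 0.105000
risk, control-school pupils = 15/120 = 0.125000
absolute risk difference = 0.020000
1 / 0.020000 = 50.000 → round up → 50

NNT = 50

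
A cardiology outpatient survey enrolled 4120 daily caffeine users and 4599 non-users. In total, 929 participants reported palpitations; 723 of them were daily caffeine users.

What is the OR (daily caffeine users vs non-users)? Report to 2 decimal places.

daily caffeine users without the outcome: 4120 − 723 = 3397
non-users with the outcome: 929 − 723 = 206
non-users without the outcome: 4599 − 206 = 4393
odds, daily caffeine users = 723/3397 = 0.21283
odds, non-users = 206/4393 = 0.04689
OR = 0.21283 / 0.04689 = 4.54

4.54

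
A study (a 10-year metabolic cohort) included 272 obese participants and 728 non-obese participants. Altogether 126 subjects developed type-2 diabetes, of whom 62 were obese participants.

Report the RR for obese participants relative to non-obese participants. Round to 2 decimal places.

obese participants without the outcome: 272 − 62 = 210
non-obese participants with the outcome: 126 − 62 = 64
non-obese participants without the outcome: 728 − 64 = 664
risk, obese participants = 62/272 = 0.2279
risk, non-obese participants = 64/728 = 0.0879
RR = 0.2279 / 0.0879 = 2.59

RR = 2.59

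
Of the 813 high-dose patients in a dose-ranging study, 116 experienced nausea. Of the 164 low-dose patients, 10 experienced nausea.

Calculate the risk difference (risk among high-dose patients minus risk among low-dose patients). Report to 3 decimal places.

RD = 0.082

risk, high-dose patients = 116/813 = 0.1427
risk, low-dose patients = 10/164 = 0.0610
risk difference = 0.1427 − 0.0610 = 0.082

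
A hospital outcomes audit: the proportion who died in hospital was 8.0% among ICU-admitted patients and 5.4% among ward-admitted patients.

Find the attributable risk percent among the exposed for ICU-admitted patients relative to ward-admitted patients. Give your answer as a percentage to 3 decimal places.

AR% = (0.0800 − 0.0540) / 0.0800 = 0.3250 → 32.500%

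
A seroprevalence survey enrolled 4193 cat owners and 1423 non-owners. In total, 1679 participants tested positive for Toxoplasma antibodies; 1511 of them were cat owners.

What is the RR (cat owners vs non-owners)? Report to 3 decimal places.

cat owners without the outcome: 4193 − 1511 = 2682
non-owners with the outcome: 1679 − 1511 = 168
non-owners without the outcome: 1423 − 168 = 1255
risk, cat owners = 1511/4193 = 0.3604
risk, non-owners = 168/1423 = 0.1181
RR = 0.3604 / 0.1181 = 3.052

3.052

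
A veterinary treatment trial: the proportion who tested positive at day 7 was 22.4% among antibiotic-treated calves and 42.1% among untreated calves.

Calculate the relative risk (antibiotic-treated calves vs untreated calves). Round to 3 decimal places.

RR = 0.2240 / 0.4210 = 0.532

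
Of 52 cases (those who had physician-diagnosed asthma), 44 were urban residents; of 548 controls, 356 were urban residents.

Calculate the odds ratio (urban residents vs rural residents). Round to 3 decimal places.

odds, urban residents = 44/356 = 0.12360
odds, rural residents = 8/192 = 0.04167
OR = 0.12360 / 0.04167 = 2.966

2.966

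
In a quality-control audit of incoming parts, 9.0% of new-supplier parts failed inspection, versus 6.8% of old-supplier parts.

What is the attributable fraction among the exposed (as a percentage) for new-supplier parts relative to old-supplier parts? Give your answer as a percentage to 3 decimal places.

AR% = (0.0900 − 0.0680) / 0.0900 = 0.2444 → 24.444%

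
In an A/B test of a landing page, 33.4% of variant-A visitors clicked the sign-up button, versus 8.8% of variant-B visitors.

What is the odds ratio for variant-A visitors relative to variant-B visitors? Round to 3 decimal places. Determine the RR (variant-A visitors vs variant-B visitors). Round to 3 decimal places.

odds, variant-A visitors = 0.3340/0.6660 = 0.5015
odds, variant-B visitors = 0.0880/0.9120 = 0.0965
OR = 0.5015 / 0.0965 = 5.197
RR = 0.3340 / 0.0880 = 3.795

OR = 5.197; RR = 3.795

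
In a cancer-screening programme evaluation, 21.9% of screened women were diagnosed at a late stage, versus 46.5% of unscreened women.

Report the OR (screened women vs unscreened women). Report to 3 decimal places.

0.323

odds, screened women = 0.2190/0.7810 = 0.2804
odds, unscreened women = 0.4650/0.5350 = 0.8692
OR = 0.2804 / 0.8692 = 0.323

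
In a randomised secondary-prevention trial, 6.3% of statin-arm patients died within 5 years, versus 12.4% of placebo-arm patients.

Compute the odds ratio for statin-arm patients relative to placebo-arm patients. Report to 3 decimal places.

0.475

odds, statin-arm patients = 0.0630/0.9370 = 0.0672
odds, placebo-arm patients = 0.1240/0.8760 = 0.1416
OR = 0.0672 / 0.1416 = 0.475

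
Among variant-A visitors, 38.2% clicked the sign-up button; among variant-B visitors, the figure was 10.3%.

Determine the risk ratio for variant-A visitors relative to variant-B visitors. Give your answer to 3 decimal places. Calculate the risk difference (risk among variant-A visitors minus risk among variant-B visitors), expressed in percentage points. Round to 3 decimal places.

RR = 3.709; RD = 27.900

RR = 0.3820 / 0.1030 = 3.709
risk difference = 0.3820 − 0.1030 = 0.2790 → 27.900 percentage points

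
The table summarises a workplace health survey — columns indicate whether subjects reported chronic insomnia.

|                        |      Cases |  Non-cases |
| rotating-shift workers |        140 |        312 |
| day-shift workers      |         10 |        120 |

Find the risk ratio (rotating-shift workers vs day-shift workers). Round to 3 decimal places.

risk, rotating-shift workers = 140/452 = 0.3097
risk, day-shift workers = 10/130 = 0.0769
RR = 0.3097 / 0.0769 = 4.027

4.027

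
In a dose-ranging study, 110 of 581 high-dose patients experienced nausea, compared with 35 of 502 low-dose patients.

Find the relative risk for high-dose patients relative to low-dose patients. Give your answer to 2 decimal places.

RR: 2.72

risk, high-dose patients = 110/581 = 0.1893
risk, low-dose patients = 35/502 = 0.0697
RR = 0.1893 / 0.0697 = 2.72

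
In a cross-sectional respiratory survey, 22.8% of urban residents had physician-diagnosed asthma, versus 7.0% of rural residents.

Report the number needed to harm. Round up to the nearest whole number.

absolute risk difference = 0.158000
1 / 0.158000 = 6.329 → round up → 7

7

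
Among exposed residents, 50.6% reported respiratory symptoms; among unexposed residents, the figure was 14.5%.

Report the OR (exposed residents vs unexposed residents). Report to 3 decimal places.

odds, exposed residents = 0.5060/0.4940 = 1.0243
odds, unexposed residents = 0.1450/0.8550 = 0.1696
OR = 1.0243 / 0.1696 = 6.040

OR ≈ 6.040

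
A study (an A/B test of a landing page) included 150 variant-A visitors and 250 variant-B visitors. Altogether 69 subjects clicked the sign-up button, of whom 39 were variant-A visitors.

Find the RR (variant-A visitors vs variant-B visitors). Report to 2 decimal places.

RR ≈ 2.17

variant-A visitors without the outcome: 150 − 39 = 111
variant-B visitors with the outcome: 69 − 39 = 30
variant-B visitors without the outcome: 250 − 30 = 220
risk, variant-A visitors = 39/150 = 0.2600
risk, variant-B visitors = 30/250 = 0.1200
RR = 0.2600 / 0.1200 = 2.17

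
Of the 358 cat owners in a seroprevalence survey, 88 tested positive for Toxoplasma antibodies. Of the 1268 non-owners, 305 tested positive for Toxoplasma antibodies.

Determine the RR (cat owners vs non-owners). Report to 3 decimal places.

risk, cat owners = 88/358 = 0.2458
risk, non-owners = 305/1268 = 0.2405
RR = 0.2458 / 0.2405 = 1.022

1.022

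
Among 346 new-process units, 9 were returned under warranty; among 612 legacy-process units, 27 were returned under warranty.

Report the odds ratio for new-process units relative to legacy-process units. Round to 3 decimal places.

OR = (9 × 585) / (337 × 27) = 5265/9099 ≈ 0.579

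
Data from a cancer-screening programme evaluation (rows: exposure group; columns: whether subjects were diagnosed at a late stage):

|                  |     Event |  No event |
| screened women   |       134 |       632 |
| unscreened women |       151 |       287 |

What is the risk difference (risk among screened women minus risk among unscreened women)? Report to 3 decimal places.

-0.170

risk, screened women = 134/766 = 0.1749
risk, unscreened women = 151/438 = 0.3447
risk difference = 0.1749 − 0.3447 = -0.170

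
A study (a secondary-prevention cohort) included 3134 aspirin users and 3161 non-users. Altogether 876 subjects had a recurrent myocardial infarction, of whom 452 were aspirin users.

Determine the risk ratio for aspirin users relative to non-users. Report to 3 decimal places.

1.075

aspirin users without the outcome: 3134 − 452 = 2682
non-users with the outcome: 876 − 452 = 424
non-users without the outcome: 3161 − 424 = 2737
risk, aspirin users = 452/3134 = 0.1442
risk, non-users = 424/3161 = 0.1341
RR = 0.1442 / 0.1341 = 1.075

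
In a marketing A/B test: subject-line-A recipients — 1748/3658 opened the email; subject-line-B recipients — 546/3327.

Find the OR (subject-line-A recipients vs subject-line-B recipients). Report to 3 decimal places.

OR = (1748 × 2781) / (1910 × 546) = 4861188/1042860 ≈ 4.661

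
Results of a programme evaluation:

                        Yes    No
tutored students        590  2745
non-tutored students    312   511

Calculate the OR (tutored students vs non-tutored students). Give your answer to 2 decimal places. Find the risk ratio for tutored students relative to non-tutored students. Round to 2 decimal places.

OR = (590 × 511) / (2745 × 312) = 301490/856440 ≈ 0.35
risk, tutored students = 590/3335 = 0.1769
risk, non-tutored students = 312/823 = 0.3791
RR = 0.1769 / 0.3791 = 0.47

OR = 0.35; RR = 0.47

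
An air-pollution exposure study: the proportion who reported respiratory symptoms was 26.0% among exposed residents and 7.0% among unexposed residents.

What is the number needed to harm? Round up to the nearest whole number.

NNH ≈ 6

absolute risk difference = 0.190000
1 / 0.190000 = 5.263 → round up → 6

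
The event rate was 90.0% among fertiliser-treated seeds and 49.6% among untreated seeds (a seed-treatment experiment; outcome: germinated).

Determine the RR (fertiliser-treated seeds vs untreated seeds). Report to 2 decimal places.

RR = 0.9000 / 0.4960 = 1.81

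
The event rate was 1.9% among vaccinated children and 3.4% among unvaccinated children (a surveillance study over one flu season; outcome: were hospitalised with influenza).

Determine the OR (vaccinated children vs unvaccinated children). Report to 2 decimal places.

0.55

odds, vaccinated children = 0.01900/0.98100 = 0.01937
odds, unvaccinated children = 0.03400/0.96600 = 0.03520
OR = 0.01937 / 0.03520 = 0.55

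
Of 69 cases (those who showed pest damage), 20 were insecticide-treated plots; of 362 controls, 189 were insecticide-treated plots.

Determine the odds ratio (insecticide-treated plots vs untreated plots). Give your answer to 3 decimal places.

OR = (20 × 173) / (189 × 49) = 3460/9261 ≈ 0.374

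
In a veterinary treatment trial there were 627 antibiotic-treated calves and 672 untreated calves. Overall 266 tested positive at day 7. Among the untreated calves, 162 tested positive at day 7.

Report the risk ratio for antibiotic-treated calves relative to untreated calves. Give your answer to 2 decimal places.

antibiotic-treated calves with the outcome: 266 − 162 = 104
antibiotic-treated calves without the outcome: 627 − 104 = 523
untreated calves without the outcome: 672 − 162 = 510
risk, antibiotic-treated calves = 104/627 = 0.1659
risk, untreated calves = 162/672 = 0.2411
RR = 0.1659 / 0.2411 = 0.69

RR ≈ 0.69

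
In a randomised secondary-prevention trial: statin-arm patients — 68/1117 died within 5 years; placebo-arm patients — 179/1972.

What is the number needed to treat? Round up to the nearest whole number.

NNT = 34

risk, statin-arm patients = 68/1117 = 0.060877
risk, placebo-arm patients = 179/1972 = 0.090771
absolute risk difference = 0.029893
1 / 0.029893 = 33.453 → round up → 34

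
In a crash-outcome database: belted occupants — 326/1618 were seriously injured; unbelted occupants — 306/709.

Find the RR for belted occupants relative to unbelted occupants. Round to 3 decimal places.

0.467

risk, belted occupants = 326/1618 = 0.2015
risk, unbelted occupants = 306/709 = 0.4316
RR = 0.2015 / 0.4316 = 0.467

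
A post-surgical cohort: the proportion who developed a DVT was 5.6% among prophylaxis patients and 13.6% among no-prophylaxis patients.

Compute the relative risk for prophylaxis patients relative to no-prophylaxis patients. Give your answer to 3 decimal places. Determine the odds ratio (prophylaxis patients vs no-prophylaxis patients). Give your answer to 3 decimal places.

RR = 0.412; OR = 0.377

RR = 0.0560 / 0.1360 = 0.412
odds, prophylaxis patients = 0.0560/0.9440 = 0.0593
odds, no-prophylaxis patients = 0.1360/0.8640 = 0.1574
OR = 0.0593 / 0.1574 = 0.377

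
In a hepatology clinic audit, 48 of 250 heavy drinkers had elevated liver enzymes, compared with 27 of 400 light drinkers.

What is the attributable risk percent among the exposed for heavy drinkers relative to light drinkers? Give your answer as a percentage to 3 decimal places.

64.844%

risk, heavy drinkers = 48/250 = 0.1920
risk, light drinkers = 27/400 = 0.0675
AR% = (0.1920 − 0.0675) / 0.1920 = 0.6484 → 64.844%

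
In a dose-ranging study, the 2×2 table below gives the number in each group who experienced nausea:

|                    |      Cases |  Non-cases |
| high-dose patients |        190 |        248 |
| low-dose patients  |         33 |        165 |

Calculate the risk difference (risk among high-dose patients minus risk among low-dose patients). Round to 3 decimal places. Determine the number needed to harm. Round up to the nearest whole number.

risk, high-dose patients = 190/438 = 0.4338
risk, low-dose patients = 33/198 = 0.1667
risk difference = 0.4338 − 0.1667 = 0.267
absolute risk difference = 0.267123
1 / 0.267123 = 3.744 → round up → 4

RD = 0.267; NNH = 4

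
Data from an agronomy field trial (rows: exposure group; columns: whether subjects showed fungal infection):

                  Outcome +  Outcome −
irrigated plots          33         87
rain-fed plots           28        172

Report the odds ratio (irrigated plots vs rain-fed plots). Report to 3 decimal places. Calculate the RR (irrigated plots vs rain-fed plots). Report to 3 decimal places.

odds, irrigated plots = 33/87 = 0.3793
odds, rain-fed plots = 28/172 = 0.1628
OR = 0.3793 / 0.1628 = 2.330
risk, irrigated plots = 33/120 = 0.2750
risk, rain-fed plots = 28/200 = 0.1400
RR = 0.2750 / 0.1400 = 1.964

OR = 2.330; RR = 1.964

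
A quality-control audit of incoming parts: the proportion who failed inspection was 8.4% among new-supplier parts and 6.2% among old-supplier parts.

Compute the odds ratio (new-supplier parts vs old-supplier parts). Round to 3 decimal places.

odds, new-supplier parts = 0.0840/0.9160 = 0.0917
odds, old-supplier parts = 0.0620/0.9380 = 0.0661
OR = 0.0917 / 0.0661 = 1.387

1.387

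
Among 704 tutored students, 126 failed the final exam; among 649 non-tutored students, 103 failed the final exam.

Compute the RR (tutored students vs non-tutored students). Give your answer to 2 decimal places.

RR ≈ 1.13

risk, tutored students = 126/704 = 0.1790
risk, non-tutored students = 103/649 = 0.1587
RR = 0.1790 / 0.1587 = 1.13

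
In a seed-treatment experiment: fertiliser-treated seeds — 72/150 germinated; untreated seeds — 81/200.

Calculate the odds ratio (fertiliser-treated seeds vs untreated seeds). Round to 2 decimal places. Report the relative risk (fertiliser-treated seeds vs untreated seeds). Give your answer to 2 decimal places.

OR = 1.36; RR = 1.19

odds, fertiliser-treated seeds = 72/78 = 0.9231
odds, untreated seeds = 81/119 = 0.6807
OR = 0.9231 / 0.6807 = 1.36
risk, fertiliser-treated seeds = 72/150 = 0.4800
risk, untreated seeds = 81/200 = 0.4050
RR = 0.4800 / 0.4050 = 1.19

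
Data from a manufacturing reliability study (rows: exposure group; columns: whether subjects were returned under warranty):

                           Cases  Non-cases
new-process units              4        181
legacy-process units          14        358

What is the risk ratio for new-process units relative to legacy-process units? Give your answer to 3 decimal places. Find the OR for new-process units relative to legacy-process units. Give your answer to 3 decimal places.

RR = 0.575; OR = 0.565

risk, new-process units = 4/185 = 0.02162
risk, legacy-process units = 14/372 = 0.03763
RR = 0.02162 / 0.03763 = 0.575
odds, new-process units = 4/181 = 0.02210
odds, legacy-process units = 14/358 = 0.03911
OR = 0.02210 / 0.03911 = 0.565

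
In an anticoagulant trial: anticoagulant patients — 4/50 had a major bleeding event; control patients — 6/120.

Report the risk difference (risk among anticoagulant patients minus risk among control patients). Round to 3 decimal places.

0.030

risk, anticoagulant patients = 4/50 = 0.0800
risk, control patients = 6/120 = 0.0500
risk difference = 0.0800 − 0.0500 = 0.030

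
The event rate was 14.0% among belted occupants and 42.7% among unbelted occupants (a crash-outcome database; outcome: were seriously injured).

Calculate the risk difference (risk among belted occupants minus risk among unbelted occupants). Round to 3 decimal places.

risk difference = 0.1400 − 0.4270 = -0.287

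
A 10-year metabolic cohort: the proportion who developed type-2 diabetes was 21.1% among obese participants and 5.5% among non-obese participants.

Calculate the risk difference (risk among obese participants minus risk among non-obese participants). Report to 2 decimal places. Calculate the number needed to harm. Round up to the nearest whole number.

RD = 0.16; NNH = 7

risk difference = 0.2110 − 0.0550 = 0.16
absolute risk difference = 0.156000
1 / 0.156000 = 6.410 → round up → 7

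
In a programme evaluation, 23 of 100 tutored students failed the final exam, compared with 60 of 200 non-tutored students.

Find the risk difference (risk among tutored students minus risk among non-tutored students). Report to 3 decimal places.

risk, tutored students = 23/100 = 0.2300
risk, non-tutored students = 60/200 = 0.3000
risk difference = 0.2300 − 0.3000 = -0.070

-0.070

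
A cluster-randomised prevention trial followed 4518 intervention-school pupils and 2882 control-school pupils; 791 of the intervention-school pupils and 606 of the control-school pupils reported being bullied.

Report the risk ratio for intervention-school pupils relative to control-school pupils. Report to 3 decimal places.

risk, intervention-school pupils = 791/4518 = 0.1751
risk, control-school pupils = 606/2882 = 0.2103
RR = 0.1751 / 0.2103 = 0.833

RR = 0.833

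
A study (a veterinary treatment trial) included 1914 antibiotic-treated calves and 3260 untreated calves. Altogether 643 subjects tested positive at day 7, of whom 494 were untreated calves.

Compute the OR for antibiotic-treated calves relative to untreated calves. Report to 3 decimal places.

antibiotic-treated calves with the outcome: 643 − 494 = 149
antibiotic-treated calves without the outcome: 1914 − 149 = 1765
untreated calves without the outcome: 3260 − 494 = 2766
OR = (149 × 2766) / (1765 × 494) = 412134/871910 ≈ 0.473

OR: 0.473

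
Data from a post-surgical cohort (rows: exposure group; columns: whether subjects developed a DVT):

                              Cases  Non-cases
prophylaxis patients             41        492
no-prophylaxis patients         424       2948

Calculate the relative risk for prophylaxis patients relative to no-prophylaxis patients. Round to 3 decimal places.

risk, prophylaxis patients = 41/533 = 0.0769
risk, no-prophylaxis patients = 424/3372 = 0.1257
RR = 0.0769 / 0.1257 = 0.612

RR ≈ 0.612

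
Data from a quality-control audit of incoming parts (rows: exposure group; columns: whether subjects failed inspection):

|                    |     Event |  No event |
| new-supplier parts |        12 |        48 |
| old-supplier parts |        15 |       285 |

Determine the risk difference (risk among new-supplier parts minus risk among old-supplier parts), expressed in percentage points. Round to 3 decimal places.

15.000

risk, new-supplier parts = 12/60 = 0.2000
risk, old-supplier parts = 15/300 = 0.0500
risk difference = 0.2000 − 0.0500 = 0.1500 → 15.000 percentage points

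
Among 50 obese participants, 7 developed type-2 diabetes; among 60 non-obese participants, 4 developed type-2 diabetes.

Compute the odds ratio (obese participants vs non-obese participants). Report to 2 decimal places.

OR = (7 × 56) / (43 × 4) = 392/172 ≈ 2.28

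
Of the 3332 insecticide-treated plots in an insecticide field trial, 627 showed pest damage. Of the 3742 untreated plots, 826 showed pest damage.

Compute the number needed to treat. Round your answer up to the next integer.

risk, insecticide-treated plots = 627/3332 = 0.188175
risk, untreated plots = 826/3742 = 0.220738
absolute risk difference = 0.032562
1 / 0.032562 = 30.711 → round up → 31

NNT: 31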